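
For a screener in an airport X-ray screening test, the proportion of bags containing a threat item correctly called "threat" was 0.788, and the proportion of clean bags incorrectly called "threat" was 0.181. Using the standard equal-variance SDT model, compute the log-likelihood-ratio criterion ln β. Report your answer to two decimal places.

ln β = 0.10

Φ⁻¹(H) = Φ⁻¹(0.788) = 0.800
Φ⁻¹(FA) = Φ⁻¹(0.181) = -0.912
ln β = −½·[z(H)² − z(FA)²] = −0.5 × (0.640 − 0.832) = 0.096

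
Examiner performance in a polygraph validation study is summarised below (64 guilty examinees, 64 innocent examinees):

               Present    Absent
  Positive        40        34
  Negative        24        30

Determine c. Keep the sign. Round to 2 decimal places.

c = -0.20

H = 40/64 = 0.6250
FA = 34/64 = 0.5312
z(0.6250) = 0.3186, z(0.5312) = 0.0783
c = −½·[z(H) + z(FA)] = −0.5 × (0.3186 + 0.0783) = -0.19845
c < 0: the examiner has a liberal response bias.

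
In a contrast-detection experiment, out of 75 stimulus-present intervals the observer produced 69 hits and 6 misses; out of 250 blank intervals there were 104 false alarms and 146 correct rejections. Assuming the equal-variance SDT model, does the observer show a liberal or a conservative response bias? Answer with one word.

z(H) = 1.405, z(FA) = -0.212
c = −½·(z(H) + z(FA)) = -0.5965
c < 0 → liberal criterion (biased toward responding “yes”).

liberal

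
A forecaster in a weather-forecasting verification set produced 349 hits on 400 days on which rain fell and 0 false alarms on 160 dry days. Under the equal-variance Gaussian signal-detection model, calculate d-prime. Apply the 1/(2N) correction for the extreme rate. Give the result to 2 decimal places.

d-prime = 3.87

The false-alarm rate is 0/160 = 0, so apply the 1/(2N) correction: FA → 1/(2·160) = 0.00313.
z(H) = z(0.87250) = 1.138
z(FA) = z(0.00313) = -2.734
d' = 1.138 − (-2.734) = 3.872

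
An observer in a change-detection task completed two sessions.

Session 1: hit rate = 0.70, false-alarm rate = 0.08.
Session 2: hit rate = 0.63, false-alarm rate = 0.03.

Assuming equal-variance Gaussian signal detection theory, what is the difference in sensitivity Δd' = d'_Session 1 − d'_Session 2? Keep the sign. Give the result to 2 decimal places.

Δd' = -0.28

Session 1: z(0.70) = 0.524, z(0.08) = -1.405, d' = 1.929
Session 2: z(0.63) = 0.332, z(0.03) = -1.881, d' = 2.213
Δd' = d'_Session 1 − d'_Session 2 = 1.929 − 2.213 = -0.284
Session 2 has the higher sensitivity.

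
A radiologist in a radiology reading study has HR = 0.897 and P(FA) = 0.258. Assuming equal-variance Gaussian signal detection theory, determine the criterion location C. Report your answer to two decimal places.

z(H) = z(0.897) = 1.2646
z(FA) = z(0.258) = -0.6495
c = −½·[z(H) + z(FA)] = −0.5 × (1.2646 + (-0.6495)) = -0.30755

C = -0.31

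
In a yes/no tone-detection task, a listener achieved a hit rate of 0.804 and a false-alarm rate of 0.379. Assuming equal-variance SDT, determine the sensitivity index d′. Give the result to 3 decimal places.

Φ⁻¹(H) = 0.8560
Φ⁻¹(FA) = -0.3081
d' = z(H) − z(FA) = 0.8560 − (-0.3081) = 1.1641

d′ = 1.164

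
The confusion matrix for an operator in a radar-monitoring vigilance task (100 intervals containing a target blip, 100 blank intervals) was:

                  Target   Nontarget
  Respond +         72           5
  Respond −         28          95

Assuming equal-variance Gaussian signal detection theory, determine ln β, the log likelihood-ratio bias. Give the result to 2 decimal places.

H = 72/100 = 0.7200
FA = 5/100 = 0.0500
z(H) = z(0.7200) = 0.583
z(FA) = z(0.0500) = -1.645
ln β = −½·[z(H)² − z(FA)²] = −0.5 × (0.340 − 2.706) = 1.183

ln β = 1.18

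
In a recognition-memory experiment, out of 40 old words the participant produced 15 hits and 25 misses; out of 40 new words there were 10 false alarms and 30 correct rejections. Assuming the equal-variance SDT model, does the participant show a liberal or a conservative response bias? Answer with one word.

conservative

z(H) = -0.319, z(FA) = -0.674
c = −½·(z(H) + z(FA)) = 0.4965
c > 0 → conservative criterion (biased toward responding “no”).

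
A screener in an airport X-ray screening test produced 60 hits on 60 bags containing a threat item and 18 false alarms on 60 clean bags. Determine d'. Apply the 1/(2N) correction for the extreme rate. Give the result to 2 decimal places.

The hit rate is 60/60 = 1, so apply the 1/(2N) correction: H → 1 − 1/(2·60) = 0.99167.
z(H) = z(0.99167) = 2.394
z(FA) = z(0.30000) = -0.524
d' = 2.394 − (-0.524) = 2.918

d' = 2.92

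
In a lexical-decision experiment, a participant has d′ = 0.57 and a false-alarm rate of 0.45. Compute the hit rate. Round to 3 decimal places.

hit rate = 0.672

z(false-alarm rate) = z(0.45) = -0.1257
z(H) = z(FA) + d' = -0.1257 + 0.57 = 0.4443
hit rate = Φ(0.4443) = 0.6716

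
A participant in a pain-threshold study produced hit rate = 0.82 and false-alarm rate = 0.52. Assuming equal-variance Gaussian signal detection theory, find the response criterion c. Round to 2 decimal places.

Φ⁻¹(0.82) = 0.915, Φ⁻¹(0.52) = 0.050
c = −½·[z(H) + z(FA)] = −0.5 × (0.915 + 0.050) = -0.4825

c = -0.48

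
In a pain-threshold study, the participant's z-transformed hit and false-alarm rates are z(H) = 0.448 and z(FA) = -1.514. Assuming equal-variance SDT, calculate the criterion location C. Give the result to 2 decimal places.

C = 0.53

c = −½·[z(H) + z(FA)] = −½·(0.448 + (-1.514)) = 0.533
c > 0: the participant has a conservative response bias.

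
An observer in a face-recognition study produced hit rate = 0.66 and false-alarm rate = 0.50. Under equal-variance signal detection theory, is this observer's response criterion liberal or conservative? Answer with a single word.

z(H) = 0.412, z(FA) = 0.000
c = −½·(z(H) + z(FA)) = -0.206
c < 0 → liberal criterion (biased toward responding “yes”).

liberal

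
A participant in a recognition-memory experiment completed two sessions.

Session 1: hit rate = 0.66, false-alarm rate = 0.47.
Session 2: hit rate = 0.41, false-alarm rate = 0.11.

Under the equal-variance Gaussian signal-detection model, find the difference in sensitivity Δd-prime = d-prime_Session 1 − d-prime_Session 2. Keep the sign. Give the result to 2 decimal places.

Δd-prime = -0.51

Session 1: z(0.66) = 0.412, z(0.47) = -0.075, d' = 0.487
Session 2: z(0.41) = -0.228, z(0.11) = -1.227, d' = 0.999
Δd' = d'_Session 1 − d'_Session 2 = 0.487 − 0.999 = -0.512
Session 2 has the higher sensitivity.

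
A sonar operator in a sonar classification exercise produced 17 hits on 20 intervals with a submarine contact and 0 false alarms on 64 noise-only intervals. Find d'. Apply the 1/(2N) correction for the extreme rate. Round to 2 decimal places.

d' = 3.45

The false-alarm rate is 0/64 = 0, so apply the 1/(2N) correction: FA → 1/(2·64) = 0.00781.
z(H) = z(0.85000) = 1.036
z(FA) = z(0.00781) = -2.418
d' = 1.036 − (-2.418) = 3.454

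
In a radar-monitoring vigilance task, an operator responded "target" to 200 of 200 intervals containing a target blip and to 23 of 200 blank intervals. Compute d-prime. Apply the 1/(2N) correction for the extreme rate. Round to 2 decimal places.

d-prime = 4.01

The hit rate is 200/200 = 1, so apply the 1/(2N) correction: H → 1 − 1/(2·200) = 0.99750.
z(H) = z(0.99750) = 2.807
z(FA) = z(0.11500) = -1.200
d' = 2.807 − (-1.200) = 4.007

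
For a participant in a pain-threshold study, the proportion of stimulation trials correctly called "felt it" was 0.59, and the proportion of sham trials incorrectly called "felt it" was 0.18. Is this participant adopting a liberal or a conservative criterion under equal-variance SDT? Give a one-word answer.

z(H) = 0.228, z(FA) = -0.915
c = −½·(z(H) + z(FA)) = 0.3435
c > 0 → conservative criterion (biased toward responding “no”).

conservative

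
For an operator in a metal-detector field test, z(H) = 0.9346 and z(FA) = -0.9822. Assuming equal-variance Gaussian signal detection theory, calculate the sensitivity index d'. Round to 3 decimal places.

d' = 1.917

d' = z(H) − z(FA) = 0.9346 − (-0.9822) = 1.9168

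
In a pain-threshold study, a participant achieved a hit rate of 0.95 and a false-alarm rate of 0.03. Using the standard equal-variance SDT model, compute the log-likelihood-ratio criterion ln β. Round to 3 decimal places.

ln β = 0.416

z(H) = 1.6449
z(FA) = -1.8808
ln β = −½·[z(H)² − z(FA)²] = −0.5 × (2.7057 − 3.5374) = 0.41585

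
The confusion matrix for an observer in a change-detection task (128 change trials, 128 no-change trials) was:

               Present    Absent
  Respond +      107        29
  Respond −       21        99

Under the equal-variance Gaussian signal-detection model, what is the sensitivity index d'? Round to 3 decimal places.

H = 107/128 = 0.8359
FA = 29/128 = 0.2266
z(H) = 0.9777
z(FA) = -0.7501
d' = z(H) − z(FA) = 0.9777 − (-0.7501) = 1.7278

d' = 1.728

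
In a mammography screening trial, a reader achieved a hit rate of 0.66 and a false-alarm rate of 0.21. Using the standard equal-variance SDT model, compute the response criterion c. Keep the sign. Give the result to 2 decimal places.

c = 0.20

z(H) = 0.412
z(FA) = -0.806
c = −½·[z(H) + z(FA)] = −0.5 × (0.412 + (-0.806)) = 0.197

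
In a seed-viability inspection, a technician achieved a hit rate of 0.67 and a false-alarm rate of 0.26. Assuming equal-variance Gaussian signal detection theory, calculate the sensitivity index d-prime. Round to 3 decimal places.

z(H) = z(0.67) = 0.4399
z(FA) = z(0.26) = -0.6433
d' = z(H) − z(FA) = 0.4399 − (-0.6433) = 1.0832

d-prime = 1.083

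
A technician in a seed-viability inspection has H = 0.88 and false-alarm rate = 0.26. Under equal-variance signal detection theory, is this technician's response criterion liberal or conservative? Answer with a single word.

liberal

z(H) = 1.175, z(FA) = -0.643
c = −½·(z(H) + z(FA)) = -0.266
c < 0 → liberal criterion (biased toward responding “yes”).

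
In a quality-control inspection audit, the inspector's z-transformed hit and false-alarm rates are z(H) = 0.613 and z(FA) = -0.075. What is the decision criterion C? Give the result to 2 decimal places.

C = -0.27

c = −½·[z(H) + z(FA)] = −½·(0.613 + (-0.075)) = -0.269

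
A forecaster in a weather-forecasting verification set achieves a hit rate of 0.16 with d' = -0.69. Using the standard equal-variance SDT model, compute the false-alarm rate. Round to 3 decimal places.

false-alarm rate = 0.380

z(hit rate) = z(0.16) = -0.9945
z(FA) = z(H) − d' = -0.9945 − (-0.69) = -0.3045
false-alarm rate = Φ(-0.3045) = 0.3804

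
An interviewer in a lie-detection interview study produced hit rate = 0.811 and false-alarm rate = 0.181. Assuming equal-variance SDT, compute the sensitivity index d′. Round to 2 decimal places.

d′ = 1.79

Φ⁻¹(H) = 0.882
Φ⁻¹(FA) = -0.912
d' = z(H) − z(FA) = 0.882 − (-0.912) = 1.794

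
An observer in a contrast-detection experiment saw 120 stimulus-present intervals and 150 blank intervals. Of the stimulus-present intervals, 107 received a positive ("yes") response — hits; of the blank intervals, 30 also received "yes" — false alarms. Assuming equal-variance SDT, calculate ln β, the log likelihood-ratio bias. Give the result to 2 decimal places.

ln β = -0.41

H = 107/120 = 0.8917
FA = 30/150 = 0.2000
z(H) = z(0.8917) = 1.236
z(FA) = z(0.2000) = -0.842
ln β = −½·[z(H)² − z(FA)²] = −0.5 × (1.528 − 0.709) = -0.4095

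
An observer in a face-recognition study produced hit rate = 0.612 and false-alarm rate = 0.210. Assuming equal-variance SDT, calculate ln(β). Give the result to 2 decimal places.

ln β = 0.28

z(H) = z(0.612) = 0.285
z(FA) = z(0.210) = -0.806
ln β = −½·[z(H)² − z(FA)²] = −0.5 × (0.081 − 0.650) = 0.2845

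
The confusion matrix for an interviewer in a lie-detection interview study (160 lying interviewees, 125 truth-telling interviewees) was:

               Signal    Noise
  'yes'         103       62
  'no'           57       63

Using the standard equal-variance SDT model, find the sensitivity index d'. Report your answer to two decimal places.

d' = 0.38

H = 103/160 = 0.6438
FA = 62/125 = 0.4960
Φ⁻¹(0.6438) = 0.3686, Φ⁻¹(0.4960) = -0.0100
d' = z(H) − z(FA) = 0.3686 − (-0.0100) = 0.3786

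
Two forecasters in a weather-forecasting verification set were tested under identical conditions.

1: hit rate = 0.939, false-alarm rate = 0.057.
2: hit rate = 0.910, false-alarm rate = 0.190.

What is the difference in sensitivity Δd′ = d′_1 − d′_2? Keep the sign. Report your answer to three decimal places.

Δd′ = 0.908

1: z(0.939) = 1.5464, z(0.057) = -1.5805, d' = 3.1269
2: z(0.910) = 1.3408, z(0.190) = -0.8779, d' = 2.2187
Δd' = d'_1 − d'_2 = 3.1269 − 2.2187 = 0.9082
1 has the higher sensitivity.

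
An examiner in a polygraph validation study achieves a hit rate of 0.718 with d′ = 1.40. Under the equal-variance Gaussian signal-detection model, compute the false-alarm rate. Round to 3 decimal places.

z(hit rate) = z(0.718) = 0.5769
z(FA) = z(H) − d' = 0.5769 − 1.40 = -0.8231
false-alarm rate = Φ(-0.8231) = 0.2052

false-alarm rate = 0.205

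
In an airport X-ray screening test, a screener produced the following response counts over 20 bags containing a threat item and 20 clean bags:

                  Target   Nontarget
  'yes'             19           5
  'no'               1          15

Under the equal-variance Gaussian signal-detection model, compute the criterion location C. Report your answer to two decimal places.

C = -0.49

H = 19/20 = 0.9500
FA = 5/20 = 0.2500
z(0.9500) = 1.645, z(0.2500) = -0.674
c = −½·[z(H) + z(FA)] = −0.5 × (1.645 + (-0.674)) = -0.4855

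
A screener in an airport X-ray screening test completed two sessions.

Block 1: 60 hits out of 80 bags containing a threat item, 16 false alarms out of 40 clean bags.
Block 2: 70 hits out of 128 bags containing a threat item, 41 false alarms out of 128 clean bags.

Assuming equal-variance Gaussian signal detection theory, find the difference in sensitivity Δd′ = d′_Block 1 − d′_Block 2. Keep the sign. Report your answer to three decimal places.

Δd′ = 0.343

Block 1: z(0.7500) = 0.6745, z(0.4000) = -0.2533, d' = 0.9278
Block 2: z(0.5469) = 0.1178, z(0.3203) = -0.4669, d' = 0.5847
Δd' = d'_Block 1 − d'_Block 2 = 0.9278 − 0.5847 = 0.3431
Block 1 has the higher sensitivity.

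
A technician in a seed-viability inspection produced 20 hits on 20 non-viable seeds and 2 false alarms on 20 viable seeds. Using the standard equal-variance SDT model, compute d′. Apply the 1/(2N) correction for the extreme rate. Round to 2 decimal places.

The hit rate is 20/20 = 1, so apply the 1/(2N) correction: H → 1 − 1/(2·20) = 0.97500.
z(H) = z(0.97500) = 1.960
z(FA) = z(0.10000) = -1.282
d' = 1.960 − (-1.282) = 3.242

d′ = 3.24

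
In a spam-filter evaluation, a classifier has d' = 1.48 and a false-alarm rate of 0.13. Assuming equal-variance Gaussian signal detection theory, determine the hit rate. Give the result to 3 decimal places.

hit rate = 0.638

z(false-alarm rate) = z(0.13) = -1.1264
z(H) = z(FA) + d' = -1.1264 + 1.48 = 0.3536
hit rate = Φ(0.3536) = 0.6382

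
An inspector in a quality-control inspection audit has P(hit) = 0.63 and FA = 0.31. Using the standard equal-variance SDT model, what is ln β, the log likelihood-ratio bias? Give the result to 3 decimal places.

ln β = 0.068

z(0.63) = 0.3319, z(0.31) = -0.4959
ln β = −½·[z(H)² − z(FA)²] = −0.5 × (0.1102 − 0.2459) = 0.06785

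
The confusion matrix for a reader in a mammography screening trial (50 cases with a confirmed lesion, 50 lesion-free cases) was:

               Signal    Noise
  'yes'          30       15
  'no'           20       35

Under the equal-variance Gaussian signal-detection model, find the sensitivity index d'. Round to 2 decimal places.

d' = 0.78

H = 30/50 = 0.6000
FA = 15/50 = 0.3000
Φ⁻¹(H) = Φ⁻¹(0.6000) = 0.253
Φ⁻¹(FA) = Φ⁻¹(0.3000) = -0.524
d' = z(H) − z(FA) = 0.253 − (-0.524) = 0.777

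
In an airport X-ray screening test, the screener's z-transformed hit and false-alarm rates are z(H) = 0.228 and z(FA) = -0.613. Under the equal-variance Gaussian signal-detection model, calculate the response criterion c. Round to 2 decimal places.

c = −½·[z(H) + z(FA)] = −½·(0.228 + (-0.613)) = 0.1925

c = 0.19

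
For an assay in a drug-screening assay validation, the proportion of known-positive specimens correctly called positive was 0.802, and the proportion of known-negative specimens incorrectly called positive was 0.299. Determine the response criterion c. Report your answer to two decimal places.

c = -0.16

Φ⁻¹(0.802) = 0.8488, Φ⁻¹(0.299) = -0.5273
c = −½·[z(H) + z(FA)] = −0.5 × (0.8488 + (-0.5273)) = -0.16075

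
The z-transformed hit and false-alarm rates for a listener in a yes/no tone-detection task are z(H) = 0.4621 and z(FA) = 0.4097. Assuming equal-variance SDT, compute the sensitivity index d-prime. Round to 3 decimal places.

d-prime = 0.052

d' = z(H) − z(FA) = 0.4621 − 0.4097 = 0.0524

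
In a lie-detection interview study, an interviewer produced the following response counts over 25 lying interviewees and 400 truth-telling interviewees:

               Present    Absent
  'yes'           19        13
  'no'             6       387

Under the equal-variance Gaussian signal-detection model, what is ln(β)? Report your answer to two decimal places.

H = 19/25 = 0.7600
FA = 13/400 = 0.0325
z(H) = 0.706
z(FA) = -1.845
ln β = −½·[z(H)² − z(FA)²] = −0.5 × (0.498 − 3.404) = 1.453

ln β = 1.45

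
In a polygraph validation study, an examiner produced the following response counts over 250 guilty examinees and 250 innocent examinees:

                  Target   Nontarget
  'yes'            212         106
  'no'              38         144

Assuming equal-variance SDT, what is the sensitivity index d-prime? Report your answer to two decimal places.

d-prime = 1.22

H = 212/250 = 0.8480
FA = 106/250 = 0.4240
z(H) = 1.0279
z(FA) = -0.1917
d' = z(H) − z(FA) = 1.0279 − (-0.1917) = 1.2196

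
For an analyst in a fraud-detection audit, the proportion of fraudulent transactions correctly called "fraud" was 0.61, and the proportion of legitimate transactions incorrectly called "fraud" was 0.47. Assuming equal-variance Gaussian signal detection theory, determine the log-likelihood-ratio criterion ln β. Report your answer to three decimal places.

ln β = -0.036

Φ⁻¹(H) = 0.2793
Φ⁻¹(FA) = -0.0753
ln β = −½·[z(H)² − z(FA)²] = −0.5 × (0.0780 − 0.0057) = -0.03615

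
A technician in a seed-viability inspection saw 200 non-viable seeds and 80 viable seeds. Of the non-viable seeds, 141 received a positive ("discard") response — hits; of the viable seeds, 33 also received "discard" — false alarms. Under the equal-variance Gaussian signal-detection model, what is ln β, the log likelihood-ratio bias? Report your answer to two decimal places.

H = 141/200 = 0.7050
FA = 33/80 = 0.4125
z(0.7050) = 0.539, z(0.4125) = -0.221
ln β = −½·[z(H)² − z(FA)²] = −0.5 × (0.291 − 0.049) = -0.121

ln β = -0.12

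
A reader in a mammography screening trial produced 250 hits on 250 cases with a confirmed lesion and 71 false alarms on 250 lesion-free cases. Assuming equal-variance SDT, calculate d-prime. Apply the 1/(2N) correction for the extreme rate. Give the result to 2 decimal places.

d-prime = 3.45

The hit rate is 250/250 = 1, so apply the 1/(2N) correction: H → 1 − 1/(2·250) = 0.99800.
z(H) = z(0.99800) = 2.878
z(FA) = z(0.28400) = -0.571
d' = 2.878 − (-0.571) = 3.449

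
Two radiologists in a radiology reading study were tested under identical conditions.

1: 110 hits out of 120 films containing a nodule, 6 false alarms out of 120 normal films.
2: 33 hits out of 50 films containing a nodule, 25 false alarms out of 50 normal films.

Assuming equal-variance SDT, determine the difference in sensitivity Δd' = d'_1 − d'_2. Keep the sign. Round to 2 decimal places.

1: z(0.9167) = 1.383, z(0.0500) = -1.645, d' = 3.028
2: z(0.6600) = 0.412, z(0.5000) = 0.000, d' = 0.412
Δd' = d'_1 − d'_2 = 3.028 − 0.412 = 2.616
1 has the higher sensitivity.

Δd' = 2.62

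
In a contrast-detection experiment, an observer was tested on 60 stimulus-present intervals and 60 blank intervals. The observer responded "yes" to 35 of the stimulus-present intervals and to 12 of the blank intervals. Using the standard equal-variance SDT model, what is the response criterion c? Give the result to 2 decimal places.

c = 0.32

H = 35/60 = 0.5833
FA = 12/60 = 0.2000
Φ⁻¹(0.5833) = 0.210, Φ⁻¹(0.2000) = -0.842
c = −½·[z(H) + z(FA)] = −0.5 × (0.210 + (-0.842)) = 0.316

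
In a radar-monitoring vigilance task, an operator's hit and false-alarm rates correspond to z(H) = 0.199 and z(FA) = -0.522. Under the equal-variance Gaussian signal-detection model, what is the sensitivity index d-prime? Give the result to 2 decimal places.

d' = z(H) − z(FA) = 0.199 − (-0.522) = 0.721

d-prime = 0.72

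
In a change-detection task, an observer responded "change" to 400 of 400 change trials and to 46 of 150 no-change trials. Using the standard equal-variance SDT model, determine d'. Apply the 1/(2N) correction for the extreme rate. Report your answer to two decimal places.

The hit rate is 400/400 = 1, so apply the 1/(2N) correction: H → 1 − 1/(2·400) = 0.99875.
z(H) = z(0.99875) = 3.023
z(FA) = z(0.30667) = -0.505
d' = 3.023 − (-0.505) = 3.528

d' = 3.53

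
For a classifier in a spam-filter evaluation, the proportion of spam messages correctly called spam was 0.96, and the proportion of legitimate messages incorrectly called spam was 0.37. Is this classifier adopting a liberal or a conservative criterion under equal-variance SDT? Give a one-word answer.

z(H) = 1.751, z(FA) = -0.332
c = −½·(z(H) + z(FA)) = -0.7095
c < 0 → liberal criterion (biased toward responding “yes”).

liberal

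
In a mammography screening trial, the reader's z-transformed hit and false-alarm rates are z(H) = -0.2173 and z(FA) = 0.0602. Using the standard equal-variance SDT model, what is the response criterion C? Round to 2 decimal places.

C = 0.08

c = −½·[z(H) + z(FA)] = −½·(-0.2173 + 0.0602) = 0.07855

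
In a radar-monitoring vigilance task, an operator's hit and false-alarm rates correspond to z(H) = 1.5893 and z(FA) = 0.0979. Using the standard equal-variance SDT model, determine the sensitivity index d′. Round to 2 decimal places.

d' = z(H) − z(FA) = 1.5893 − 0.0979 = 1.4914

d′ = 1.49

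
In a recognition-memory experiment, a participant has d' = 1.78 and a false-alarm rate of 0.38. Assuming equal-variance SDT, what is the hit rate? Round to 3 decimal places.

hit rate = 0.930

z(false-alarm rate) = z(0.38) = -0.3055
z(H) = z(FA) + d' = -0.3055 + 1.78 = 1.4745
hit rate = Φ(1.4745) = 0.9298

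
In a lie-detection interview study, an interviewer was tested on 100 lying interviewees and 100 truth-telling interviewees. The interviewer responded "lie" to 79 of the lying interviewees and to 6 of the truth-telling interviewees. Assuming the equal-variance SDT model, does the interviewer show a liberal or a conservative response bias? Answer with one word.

conservative

z(H) = 0.806, z(FA) = -1.555
c = −½·(z(H) + z(FA)) = 0.3745
c > 0 → conservative criterion (biased toward responding “no”).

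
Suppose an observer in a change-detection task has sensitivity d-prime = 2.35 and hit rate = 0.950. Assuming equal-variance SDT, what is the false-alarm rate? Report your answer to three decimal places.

false-alarm rate = 0.240

z(hit rate) = z(0.950) = 1.6449
z(FA) = z(H) − d' = 1.6449 − 2.35 = -0.7051
false-alarm rate = Φ(-0.7051) = 0.2404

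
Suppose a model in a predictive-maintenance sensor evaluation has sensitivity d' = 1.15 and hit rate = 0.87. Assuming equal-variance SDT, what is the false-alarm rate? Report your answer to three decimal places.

false-alarm rate = 0.491

z(hit rate) = z(0.87) = 1.1264
z(FA) = z(H) − d' = 1.1264 − 1.15 = -0.0236
false-alarm rate = Φ(-0.0236) = 0.4906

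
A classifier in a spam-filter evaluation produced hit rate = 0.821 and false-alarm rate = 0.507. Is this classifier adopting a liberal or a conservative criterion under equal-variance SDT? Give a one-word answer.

liberal

z(H) = 0.919, z(FA) = 0.018
c = −½·(z(H) + z(FA)) = -0.4685
c < 0 → liberal criterion (biased toward responding “yes”).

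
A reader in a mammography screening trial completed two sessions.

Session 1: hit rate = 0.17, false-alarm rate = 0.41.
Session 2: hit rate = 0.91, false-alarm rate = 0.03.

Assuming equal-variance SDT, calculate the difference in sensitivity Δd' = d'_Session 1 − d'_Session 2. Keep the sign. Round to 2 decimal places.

Session 1: z(0.17) = -0.954, z(0.41) = -0.228, d' = -0.726
Session 2: z(0.91) = 1.341, z(0.03) = -1.881, d' = 3.222
Δd' = d'_Session 1 − d'_Session 2 = -0.726 − 3.222 = -3.948
Session 2 has the higher sensitivity.

Δd' = -3.95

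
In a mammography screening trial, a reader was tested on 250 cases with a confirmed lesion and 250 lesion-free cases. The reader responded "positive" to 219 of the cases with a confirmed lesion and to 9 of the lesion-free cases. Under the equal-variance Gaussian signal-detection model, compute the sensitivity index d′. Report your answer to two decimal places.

H = 219/250 = 0.8760
FA = 9/250 = 0.0360
z(H) = z(0.8760) = 1.155
z(FA) = z(0.0360) = -1.799
d' = z(H) − z(FA) = 1.155 − (-1.799) = 2.954

d′ = 2.95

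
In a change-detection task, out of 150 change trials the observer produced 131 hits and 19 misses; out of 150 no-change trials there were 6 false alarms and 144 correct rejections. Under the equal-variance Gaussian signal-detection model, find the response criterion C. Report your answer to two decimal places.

C = 0.30

H = 131/150 = 0.8733
FA = 6/150 = 0.0400
Φ⁻¹(H) = Φ⁻¹(0.8733) = 1.142
Φ⁻¹(FA) = Φ⁻¹(0.0400) = -1.751
c = −½·[z(H) + z(FA)] = −0.5 × (1.142 + (-1.751)) = 0.3045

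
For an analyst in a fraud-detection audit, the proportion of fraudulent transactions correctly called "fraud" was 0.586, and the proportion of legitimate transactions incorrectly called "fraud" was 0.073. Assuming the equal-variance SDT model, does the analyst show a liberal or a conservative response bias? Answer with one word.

conservative

z(H) = 0.217, z(FA) = -1.454
c = −½·(z(H) + z(FA)) = 0.6185
c > 0 → conservative criterion (biased toward responding “no”).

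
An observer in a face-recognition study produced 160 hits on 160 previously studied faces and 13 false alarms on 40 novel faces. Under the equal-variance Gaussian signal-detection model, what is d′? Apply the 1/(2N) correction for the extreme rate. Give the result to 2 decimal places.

The hit rate is 160/160 = 1, so apply the 1/(2N) correction: H → 1 − 1/(2·160) = 0.99687.
z(H) = z(0.99687) = 2.734
z(FA) = z(0.32500) = -0.454
d' = 2.734 − (-0.454) = 3.188

d′ = 3.19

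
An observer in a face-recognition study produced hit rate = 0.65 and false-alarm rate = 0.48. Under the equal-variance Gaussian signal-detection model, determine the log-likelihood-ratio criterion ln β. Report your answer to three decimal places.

Φ⁻¹(H) = Φ⁻¹(0.65) = 0.3853
Φ⁻¹(FA) = Φ⁻¹(0.48) = -0.0502
ln β = −½·[z(H)² − z(FA)²] = −0.5 × (0.1485 − 0.0025) = -0.0730

ln β = -0.073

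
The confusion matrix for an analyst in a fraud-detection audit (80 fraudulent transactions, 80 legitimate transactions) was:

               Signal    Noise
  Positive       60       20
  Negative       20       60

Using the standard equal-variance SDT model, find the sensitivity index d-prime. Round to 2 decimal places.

d-prime = 1.35

H = 60/80 = 0.7500
FA = 20/80 = 0.2500
Φ⁻¹(H) = Φ⁻¹(0.7500) = 0.674
Φ⁻¹(FA) = Φ⁻¹(0.2500) = -0.674
d' = z(H) − z(FA) = 0.674 − (-0.674) = 1.348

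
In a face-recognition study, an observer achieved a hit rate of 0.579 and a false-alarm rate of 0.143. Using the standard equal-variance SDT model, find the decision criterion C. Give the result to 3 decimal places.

C = 0.434

Φ⁻¹(H) = Φ⁻¹(0.579) = 0.1993
Φ⁻¹(FA) = Φ⁻¹(0.143) = -1.0669
c = −½·[z(H) + z(FA)] = −0.5 × (0.1993 + (-1.0669)) = 0.4338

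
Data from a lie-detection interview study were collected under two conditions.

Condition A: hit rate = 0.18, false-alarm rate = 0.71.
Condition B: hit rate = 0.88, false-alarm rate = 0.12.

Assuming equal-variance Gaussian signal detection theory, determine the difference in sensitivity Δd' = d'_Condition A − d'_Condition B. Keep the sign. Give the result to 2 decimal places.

Condition A: z(0.18) = -0.915, z(0.71) = 0.553, d' = -1.468
Condition B: z(0.88) = 1.175, z(0.12) = -1.175, d' = 2.350
Δd' = d'_Condition A − d'_Condition B = -1.468 − 2.350 = -3.818
Condition B has the higher sensitivity.

Δd' = -3.82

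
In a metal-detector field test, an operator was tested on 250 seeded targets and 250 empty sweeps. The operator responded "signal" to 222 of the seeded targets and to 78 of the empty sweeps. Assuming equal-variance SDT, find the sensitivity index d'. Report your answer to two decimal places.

H = 222/250 = 0.8880
FA = 78/250 = 0.3120
Φ⁻¹(H) = Φ⁻¹(0.8880) = 1.216
Φ⁻¹(FA) = Φ⁻¹(0.3120) = -0.490
d' = z(H) − z(FA) = 1.216 − (-0.490) = 1.706

d' = 1.71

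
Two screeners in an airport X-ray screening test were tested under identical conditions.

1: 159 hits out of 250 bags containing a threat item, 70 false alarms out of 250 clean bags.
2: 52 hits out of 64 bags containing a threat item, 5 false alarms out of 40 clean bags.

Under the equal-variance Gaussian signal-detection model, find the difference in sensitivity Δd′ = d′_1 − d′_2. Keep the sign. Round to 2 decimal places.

1: z(0.6360) = 0.348, z(0.2800) = -0.583, d' = 0.931
2: z(0.8125) = 0.887, z(0.1250) = -1.150, d' = 2.037
Δd' = d'_1 − d'_2 = 0.931 − 2.037 = -1.106
2 has the higher sensitivity.

Δd′ = -1.11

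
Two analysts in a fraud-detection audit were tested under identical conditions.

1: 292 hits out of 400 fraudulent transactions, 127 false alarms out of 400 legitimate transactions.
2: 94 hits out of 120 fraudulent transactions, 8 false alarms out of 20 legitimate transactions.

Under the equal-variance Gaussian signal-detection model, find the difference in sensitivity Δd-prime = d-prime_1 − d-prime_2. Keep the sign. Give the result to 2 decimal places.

Δd-prime = 0.05

1: z(0.7300) = 0.613, z(0.3175) = -0.475, d' = 1.088
2: z(0.7833) = 0.783, z(0.4000) = -0.253, d' = 1.036
Δd' = d'_1 − d'_2 = 1.088 − 1.036 = 0.052
1 has the higher sensitivity.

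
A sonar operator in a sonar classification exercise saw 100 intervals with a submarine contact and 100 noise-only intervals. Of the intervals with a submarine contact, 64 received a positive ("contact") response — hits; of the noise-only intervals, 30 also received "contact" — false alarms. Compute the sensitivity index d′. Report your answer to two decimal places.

d′ = 0.88

H = 64/100 = 0.6400
FA = 30/100 = 0.3000
Φ⁻¹(H) = 0.3585
Φ⁻¹(FA) = -0.5244
d' = z(H) − z(FA) = 0.3585 − (-0.5244) = 0.8829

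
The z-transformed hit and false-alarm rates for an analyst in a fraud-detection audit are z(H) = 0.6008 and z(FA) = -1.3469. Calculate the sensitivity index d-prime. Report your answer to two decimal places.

d' = z(H) − z(FA) = 0.6008 − (-1.3469) = 1.9477

d-prime = 1.95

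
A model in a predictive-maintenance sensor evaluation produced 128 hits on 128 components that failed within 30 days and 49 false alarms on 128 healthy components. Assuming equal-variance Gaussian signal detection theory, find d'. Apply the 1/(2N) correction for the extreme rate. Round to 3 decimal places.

d' = 2.958

The hit rate is 128/128 = 1, so apply the 1/(2N) correction: H → 1 − 1/(2·128) = 0.99609.
z(H) = z(0.99609) = 2.6597
z(FA) = z(0.38281) = -0.2981
d' = 2.6597 − (-0.2981) = 2.9578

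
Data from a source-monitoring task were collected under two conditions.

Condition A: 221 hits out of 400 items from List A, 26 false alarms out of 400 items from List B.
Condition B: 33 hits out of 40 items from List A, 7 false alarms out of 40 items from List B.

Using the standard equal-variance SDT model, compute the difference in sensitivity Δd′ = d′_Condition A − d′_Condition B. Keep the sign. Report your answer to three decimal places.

Δd′ = -0.223

Condition A: z(0.5525) = 0.1320, z(0.0650) = -1.5141, d' = 1.6461
Condition B: z(0.8250) = 0.9346, z(0.1750) = -0.9346, d' = 1.8692
Δd' = d'_Condition A − d'_Condition B = 1.6461 − 1.8692 = -0.2231
Condition B has the higher sensitivity.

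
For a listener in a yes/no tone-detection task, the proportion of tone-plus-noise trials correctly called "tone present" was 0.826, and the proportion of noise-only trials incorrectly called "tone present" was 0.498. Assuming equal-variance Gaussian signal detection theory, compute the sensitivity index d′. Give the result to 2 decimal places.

z(H) = z(0.826) = 0.9385
z(FA) = z(0.498) = -0.0050
d' = z(H) − z(FA) = 0.9385 − (-0.0050) = 0.9435

d′ = 0.94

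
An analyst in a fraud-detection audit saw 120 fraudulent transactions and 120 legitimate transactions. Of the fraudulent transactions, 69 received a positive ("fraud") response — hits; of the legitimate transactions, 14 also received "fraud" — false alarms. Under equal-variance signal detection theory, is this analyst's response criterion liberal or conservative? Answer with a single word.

z(H) = 0.189, z(FA) = -1.192
c = −½·(z(H) + z(FA)) = 0.5015
c > 0 → conservative criterion (biased toward responding “no”).

conservative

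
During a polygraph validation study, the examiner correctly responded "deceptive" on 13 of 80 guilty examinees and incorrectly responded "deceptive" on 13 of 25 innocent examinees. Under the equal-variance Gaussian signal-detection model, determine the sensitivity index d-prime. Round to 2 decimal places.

d-prime = -1.03

H = 13/80 = 0.1625
FA = 13/25 = 0.5200
Φ⁻¹(H) = Φ⁻¹(0.1625) = -0.9842
Φ⁻¹(FA) = Φ⁻¹(0.5200) = 0.0502
d' = z(H) − z(FA) = -0.9842 − 0.0502 = -1.0344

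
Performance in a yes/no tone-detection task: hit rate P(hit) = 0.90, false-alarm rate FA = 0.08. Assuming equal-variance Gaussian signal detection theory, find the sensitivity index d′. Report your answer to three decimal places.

d′ = 2.687

Φ⁻¹(H) = Φ⁻¹(0.90) = 1.2816
Φ⁻¹(FA) = Φ⁻¹(0.08) = -1.4051
d' = z(H) − z(FA) = 1.2816 − (-1.4051) = 2.6867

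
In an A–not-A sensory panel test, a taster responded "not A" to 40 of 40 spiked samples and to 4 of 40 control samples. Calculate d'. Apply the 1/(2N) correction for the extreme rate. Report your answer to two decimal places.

d' = 3.52

The hit rate is 40/40 = 1, so apply the 1/(2N) correction: H → 1 − 1/(2·40) = 0.98750.
z(H) = z(0.98750) = 2.241
z(FA) = z(0.10000) = -1.282
d' = 2.241 − (-1.282) = 3.523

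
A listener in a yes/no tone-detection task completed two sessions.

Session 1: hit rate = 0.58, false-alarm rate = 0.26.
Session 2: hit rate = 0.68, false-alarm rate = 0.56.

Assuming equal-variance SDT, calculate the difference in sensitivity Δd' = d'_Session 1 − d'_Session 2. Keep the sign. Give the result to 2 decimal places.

Δd' = 0.53

Session 1: z(0.58) = 0.202, z(0.26) = -0.643, d' = 0.845
Session 2: z(0.68) = 0.468, z(0.56) = 0.151, d' = 0.317
Δd' = d'_Session 1 − d'_Session 2 = 0.845 − 0.317 = 0.528
Session 1 has the higher sensitivity.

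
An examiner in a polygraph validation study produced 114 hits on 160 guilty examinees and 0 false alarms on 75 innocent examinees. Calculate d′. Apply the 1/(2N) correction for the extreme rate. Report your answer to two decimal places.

The false-alarm rate is 0/75 = 0, so apply the 1/(2N) correction: FA → 1/(2·75) = 0.00667.
z(H) = z(0.71250) = 0.561
z(FA) = z(0.00667) = -2.475
d' = 0.561 − (-2.475) = 3.036

d′ = 3.04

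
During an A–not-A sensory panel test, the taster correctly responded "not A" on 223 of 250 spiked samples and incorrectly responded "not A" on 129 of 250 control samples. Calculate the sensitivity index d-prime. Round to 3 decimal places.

d-prime = 1.197

H = 223/250 = 0.8920
FA = 129/250 = 0.5160
Φ⁻¹(H) = 1.2372
Φ⁻¹(FA) = 0.0401
d' = z(H) − z(FA) = 1.2372 − 0.0401 = 1.1971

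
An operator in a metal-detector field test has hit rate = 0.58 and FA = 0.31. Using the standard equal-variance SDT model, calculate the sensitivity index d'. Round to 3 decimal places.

Φ⁻¹(H) = Φ⁻¹(0.58) = 0.2019
Φ⁻¹(FA) = Φ⁻¹(0.31) = -0.4959
d' = z(H) − z(FA) = 0.2019 − (-0.4959) = 0.6978

d' = 0.698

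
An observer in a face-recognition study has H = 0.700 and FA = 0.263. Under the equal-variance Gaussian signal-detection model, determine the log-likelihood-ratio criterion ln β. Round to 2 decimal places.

ln β = 0.06

z(H) = z(0.700) = 0.524
z(FA) = z(0.263) = -0.634
ln β = −½·[z(H)² − z(FA)²] = −0.5 × (0.275 − 0.402) = 0.0635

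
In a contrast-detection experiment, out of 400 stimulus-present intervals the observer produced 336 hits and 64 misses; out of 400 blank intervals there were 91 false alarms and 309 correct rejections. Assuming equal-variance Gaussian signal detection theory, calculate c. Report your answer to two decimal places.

H = 336/400 = 0.8400
FA = 91/400 = 0.2275
z(0.8400) = 0.994, z(0.2275) = -0.747
c = −½·[z(H) + z(FA)] = −0.5 × (0.994 + (-0.747)) = -0.1235

c = -0.12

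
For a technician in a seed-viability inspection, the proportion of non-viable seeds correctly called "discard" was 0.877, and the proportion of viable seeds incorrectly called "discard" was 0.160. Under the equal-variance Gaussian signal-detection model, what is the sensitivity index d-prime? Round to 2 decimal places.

d-prime = 2.15

z(0.877) = 1.1601, z(0.160) = -0.9945
d' = z(H) − z(FA) = 1.1601 − (-0.9945) = 2.1546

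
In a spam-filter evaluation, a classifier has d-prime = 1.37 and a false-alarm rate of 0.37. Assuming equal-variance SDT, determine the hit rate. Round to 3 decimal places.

hit rate = 0.850

z(false-alarm rate) = z(0.37) = -0.3319
z(H) = z(FA) + d' = -0.3319 + 1.37 = 1.0381
hit rate = Φ(1.0381) = 0.8504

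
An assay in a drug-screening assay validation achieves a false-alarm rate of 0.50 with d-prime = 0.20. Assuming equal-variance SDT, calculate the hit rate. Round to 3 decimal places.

z(false-alarm rate) = z(0.50) = 0.0000
z(H) = z(FA) + d' = 0.0000 + 0.20 = 0.2000
hit rate = Φ(0.2000) = 0.5793

hit rate = 0.579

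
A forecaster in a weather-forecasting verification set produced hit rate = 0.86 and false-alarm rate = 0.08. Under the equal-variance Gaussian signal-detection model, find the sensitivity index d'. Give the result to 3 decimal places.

d' = 2.485

z(H) = 1.0803
z(FA) = -1.4051
d' = z(H) − z(FA) = 1.0803 − (-1.4051) = 2.4854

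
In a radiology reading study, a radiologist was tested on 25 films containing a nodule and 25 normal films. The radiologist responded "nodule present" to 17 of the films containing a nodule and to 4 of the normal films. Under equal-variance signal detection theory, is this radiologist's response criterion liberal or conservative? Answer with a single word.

conservative

z(H) = 0.468, z(FA) = -0.994
c = −½·(z(H) + z(FA)) = 0.263
c > 0 → conservative criterion (biased toward responding “no”).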